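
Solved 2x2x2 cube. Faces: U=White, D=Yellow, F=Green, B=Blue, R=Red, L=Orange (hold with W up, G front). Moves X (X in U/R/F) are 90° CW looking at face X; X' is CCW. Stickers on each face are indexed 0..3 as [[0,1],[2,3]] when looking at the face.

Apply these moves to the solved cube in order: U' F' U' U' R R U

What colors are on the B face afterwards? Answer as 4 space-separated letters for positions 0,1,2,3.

After move 1 (U'): U=WWWW F=OOGG R=GGRR B=RRBB L=BBOO
After move 2 (F'): F=OGOG U=WWGR R=YGYR D=BOYY L=BWOW
After move 3 (U'): U=WRWG F=BWOG R=OGYR B=YGBB L=RROW
After move 4 (U'): U=RGWW F=RROG R=BWYR B=OGBB L=YGOW
After move 5 (R): R=YBRW U=RRWG F=ROOY D=BBYO B=WGGB
After move 6 (R): R=RYWB U=ROWY F=RBOO D=BGYW B=GGRB
After move 7 (U): U=WRYO F=RYOO R=GGWB B=YGRB L=RBOW
Query: B face = YGRB

Answer: Y G R B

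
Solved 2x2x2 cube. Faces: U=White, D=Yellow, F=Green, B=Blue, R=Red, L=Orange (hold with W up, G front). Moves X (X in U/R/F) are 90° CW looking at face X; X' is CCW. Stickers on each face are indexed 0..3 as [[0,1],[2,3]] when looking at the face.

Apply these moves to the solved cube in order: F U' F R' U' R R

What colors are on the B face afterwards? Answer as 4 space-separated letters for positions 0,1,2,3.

After move 1 (F): F=GGGG U=WWOO R=WRWR D=RRYY L=OYOY
After move 2 (U'): U=WOWO F=OYGG R=GGWR B=WRBB L=BBOY
After move 3 (F): F=GOGY U=WOYB R=WGOR D=WGYY L=BROR
After move 4 (R'): R=GRWO U=WBYW F=GOGB D=WOYY B=YRGB
After move 5 (U'): U=BWWY F=BRGB R=GOWO B=GRGB L=YROR
After move 6 (R): R=WGOO U=BRWB F=BOGY D=WGYG B=YRWB
After move 7 (R): R=OWOG U=BOWY F=BGGG D=WWYY B=BRRB
Query: B face = BRRB

Answer: B R R B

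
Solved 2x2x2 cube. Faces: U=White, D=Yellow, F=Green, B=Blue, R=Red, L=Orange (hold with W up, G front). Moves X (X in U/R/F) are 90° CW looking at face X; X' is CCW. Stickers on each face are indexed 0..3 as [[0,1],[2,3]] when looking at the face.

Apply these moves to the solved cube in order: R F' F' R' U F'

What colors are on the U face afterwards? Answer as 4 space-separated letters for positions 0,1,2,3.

Answer: B W B O

Derivation:
After move 1 (R): R=RRRR U=WGWG F=GYGY D=YBYB B=WBWB
After move 2 (F'): F=YYGG U=WGRR R=BRYR D=OOYB L=OGOW
After move 3 (F'): F=YGYG U=WGBY R=OROR D=GWYB L=OROR
After move 4 (R'): R=RROO U=WWBW F=YGYY D=GGYG B=BBWB
After move 5 (U): U=BWWW F=RRYY R=BBOO B=ORWB L=YGOR
After move 6 (F'): F=RYRY U=BWBO R=GBGO D=GRYG L=YWOW
Query: U face = BWBO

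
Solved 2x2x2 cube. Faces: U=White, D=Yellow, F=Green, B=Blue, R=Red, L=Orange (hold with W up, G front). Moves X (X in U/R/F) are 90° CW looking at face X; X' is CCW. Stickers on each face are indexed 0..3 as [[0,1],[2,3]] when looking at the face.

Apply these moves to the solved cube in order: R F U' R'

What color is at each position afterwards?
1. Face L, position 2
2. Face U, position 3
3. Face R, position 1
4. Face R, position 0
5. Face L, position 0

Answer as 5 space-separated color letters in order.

Answer: O W R G W

Derivation:
After move 1 (R): R=RRRR U=WGWG F=GYGY D=YBYB B=WBWB
After move 2 (F): F=GGYY U=WGOO R=WRGR D=RRYB L=OYOB
After move 3 (U'): U=GOWO F=OYYY R=GGGR B=WRWB L=WBOB
After move 4 (R'): R=GRGG U=GWWW F=OOYO D=RYYY B=BRRB
Query 1: L[2] = O
Query 2: U[3] = W
Query 3: R[1] = R
Query 4: R[0] = G
Query 5: L[0] = W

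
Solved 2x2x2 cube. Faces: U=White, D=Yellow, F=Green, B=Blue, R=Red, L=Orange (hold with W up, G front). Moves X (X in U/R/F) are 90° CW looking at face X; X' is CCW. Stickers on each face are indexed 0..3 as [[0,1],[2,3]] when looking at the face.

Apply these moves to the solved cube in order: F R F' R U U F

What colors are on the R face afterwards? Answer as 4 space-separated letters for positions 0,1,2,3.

After move 1 (F): F=GGGG U=WWOO R=WRWR D=RRYY L=OYOY
After move 2 (R): R=WWRR U=WGOG F=GRGY D=RBYB B=OBWB
After move 3 (F'): F=RYGG U=WGWR R=BWRR D=YYYB L=OGOO
After move 4 (R): R=RBRW U=WYWG F=RYGB D=YWYO B=RBGB
After move 5 (U): U=WWGY F=RBGB R=RBRW B=OGGB L=RYOO
After move 6 (U): U=GWYW F=RBGB R=OGRW B=RYGB L=RBOO
After move 7 (F): F=GRBB U=GWOB R=YGWW D=ROYO L=RYOW
Query: R face = YGWW

Answer: Y G W W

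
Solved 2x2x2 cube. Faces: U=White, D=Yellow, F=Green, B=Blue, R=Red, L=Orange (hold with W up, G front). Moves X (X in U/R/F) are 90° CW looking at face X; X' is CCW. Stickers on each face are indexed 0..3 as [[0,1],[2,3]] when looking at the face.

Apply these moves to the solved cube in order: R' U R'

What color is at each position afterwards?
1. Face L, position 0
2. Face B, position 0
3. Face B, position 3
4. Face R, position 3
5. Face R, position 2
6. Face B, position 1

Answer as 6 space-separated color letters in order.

After move 1 (R'): R=RRRR U=WBWB F=GWGW D=YGYG B=YBYB
After move 2 (U): U=WWBB F=RRGW R=YBRR B=OOYB L=GWOO
After move 3 (R'): R=BRYR U=WYBO F=RWGB D=YRYW B=GOGB
Query 1: L[0] = G
Query 2: B[0] = G
Query 3: B[3] = B
Query 4: R[3] = R
Query 5: R[2] = Y
Query 6: B[1] = O

Answer: G G B R Y O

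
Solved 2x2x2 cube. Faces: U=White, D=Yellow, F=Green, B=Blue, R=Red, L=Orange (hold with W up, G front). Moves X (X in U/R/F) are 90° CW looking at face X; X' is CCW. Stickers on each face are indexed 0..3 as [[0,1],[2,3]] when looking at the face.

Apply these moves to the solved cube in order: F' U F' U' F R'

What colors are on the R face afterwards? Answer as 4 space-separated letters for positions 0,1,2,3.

After move 1 (F'): F=GGGG U=WWRR R=YRYR D=OOYY L=OWOW
After move 2 (U): U=RWRW F=YRGG R=BBYR B=OWBB L=GGOW
After move 3 (F'): F=RGYG U=RWBY R=OBOR D=GWYY L=GWOR
After move 4 (U'): U=WYRB F=GWYG R=RGOR B=OBBB L=OWOR
After move 5 (F): F=YGGW U=WYRW R=RGBR D=ORYY L=OGOW
After move 6 (R'): R=GRRB U=WBRO F=YYGW D=OGYW B=YBRB
Query: R face = GRRB

Answer: G R R B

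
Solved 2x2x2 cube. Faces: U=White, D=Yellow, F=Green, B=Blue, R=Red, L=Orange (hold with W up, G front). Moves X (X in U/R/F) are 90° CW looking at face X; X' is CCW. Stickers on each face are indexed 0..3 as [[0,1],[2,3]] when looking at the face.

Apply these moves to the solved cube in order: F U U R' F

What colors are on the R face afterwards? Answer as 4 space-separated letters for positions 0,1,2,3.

After move 1 (F): F=GGGG U=WWOO R=WRWR D=RRYY L=OYOY
After move 2 (U): U=OWOW F=WRGG R=BBWR B=OYBB L=GGOY
After move 3 (U): U=OOWW F=BBGG R=OYWR B=GGBB L=WROY
After move 4 (R'): R=YROW U=OBWG F=BOGW D=RBYG B=YGRB
After move 5 (F): F=GBWO U=OBYR R=WRGW D=OYYG L=WROB
Query: R face = WRGW

Answer: W R G W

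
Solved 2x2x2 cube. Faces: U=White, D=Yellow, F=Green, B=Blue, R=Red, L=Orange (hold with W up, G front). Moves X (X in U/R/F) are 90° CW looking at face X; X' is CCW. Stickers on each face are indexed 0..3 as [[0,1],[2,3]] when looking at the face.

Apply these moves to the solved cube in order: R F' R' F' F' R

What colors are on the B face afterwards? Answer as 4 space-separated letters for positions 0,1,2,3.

Answer: O B W B

Derivation:
After move 1 (R): R=RRRR U=WGWG F=GYGY D=YBYB B=WBWB
After move 2 (F'): F=YYGG U=WGRR R=BRYR D=OOYB L=OGOW
After move 3 (R'): R=RRBY U=WWRW F=YGGR D=OYYG B=BBOB
After move 4 (F'): F=GRYG U=WWRB R=YROY D=GWYG L=OWOR
After move 5 (F'): F=RGGY U=WWYO R=WRGY D=WRYG L=OBOR
After move 6 (R): R=GWYR U=WGYY F=RRGG D=WOYB B=OBWB
Query: B face = OBWB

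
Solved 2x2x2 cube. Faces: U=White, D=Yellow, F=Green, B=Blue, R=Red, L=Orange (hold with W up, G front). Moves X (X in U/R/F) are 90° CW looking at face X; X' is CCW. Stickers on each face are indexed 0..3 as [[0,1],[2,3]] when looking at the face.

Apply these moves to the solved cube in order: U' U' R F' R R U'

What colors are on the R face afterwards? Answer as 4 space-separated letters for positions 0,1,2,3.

After move 1 (U'): U=WWWW F=OOGG R=GGRR B=RRBB L=BBOO
After move 2 (U'): U=WWWW F=BBGG R=OORR B=GGBB L=RROO
After move 3 (R): R=RORO U=WBWG F=BYGY D=YBYG B=WGWB
After move 4 (F'): F=YYBG U=WBRR R=BOYO D=ROYG L=RGOW
After move 5 (R): R=YBOO U=WYRG F=YOBG D=RWYW B=RGBB
After move 6 (R): R=OYOB U=WORG F=YWBW D=RBYR B=GGYB
After move 7 (U'): U=OGWR F=RGBW R=YWOB B=OYYB L=GGOW
Query: R face = YWOB

Answer: Y W O B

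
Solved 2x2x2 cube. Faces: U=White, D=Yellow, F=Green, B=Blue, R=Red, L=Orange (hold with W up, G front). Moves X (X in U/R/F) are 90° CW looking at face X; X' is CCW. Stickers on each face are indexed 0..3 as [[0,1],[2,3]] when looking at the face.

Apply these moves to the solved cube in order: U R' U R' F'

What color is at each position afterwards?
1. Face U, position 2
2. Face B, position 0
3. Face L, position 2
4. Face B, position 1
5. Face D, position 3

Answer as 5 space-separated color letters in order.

Answer: O G O G W

Derivation:
After move 1 (U): U=WWWW F=RRGG R=BBRR B=OOBB L=GGOO
After move 2 (R'): R=BRBR U=WBWO F=RWGW D=YRYG B=YOYB
After move 3 (U): U=WWOB F=BRGW R=YOBR B=GGYB L=RWOO
After move 4 (R'): R=ORYB U=WYOG F=BWGB D=YRYW B=GGRB
After move 5 (F'): F=WBBG U=WYOY R=RRYB D=WOYW L=RGOO
Query 1: U[2] = O
Query 2: B[0] = G
Query 3: L[2] = O
Query 4: B[1] = G
Query 5: D[3] = W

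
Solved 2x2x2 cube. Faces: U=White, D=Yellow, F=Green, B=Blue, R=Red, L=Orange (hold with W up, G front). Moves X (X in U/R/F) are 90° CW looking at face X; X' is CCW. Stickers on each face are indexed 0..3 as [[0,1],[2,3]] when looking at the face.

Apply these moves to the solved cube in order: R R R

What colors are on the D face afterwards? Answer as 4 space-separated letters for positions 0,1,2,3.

Answer: Y G Y G

Derivation:
After move 1 (R): R=RRRR U=WGWG F=GYGY D=YBYB B=WBWB
After move 2 (R): R=RRRR U=WYWY F=GBGB D=YWYW B=GBGB
After move 3 (R): R=RRRR U=WBWB F=GWGW D=YGYG B=YBYB
Query: D face = YGYG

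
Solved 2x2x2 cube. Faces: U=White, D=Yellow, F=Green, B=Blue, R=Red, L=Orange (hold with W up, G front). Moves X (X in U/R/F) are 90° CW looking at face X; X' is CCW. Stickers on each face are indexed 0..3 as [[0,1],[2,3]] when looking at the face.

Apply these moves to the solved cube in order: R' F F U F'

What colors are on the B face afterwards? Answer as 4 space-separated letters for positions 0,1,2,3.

Answer: O R Y B

Derivation:
After move 1 (R'): R=RRRR U=WBWB F=GWGW D=YGYG B=YBYB
After move 2 (F): F=GGWW U=WBOO R=WRBR D=RRYG L=OYOG
After move 3 (F): F=WGWG U=WBGY R=OROR D=BWYG L=OROR
After move 4 (U): U=GWYB F=ORWG R=YBOR B=ORYB L=WGOR
After move 5 (F'): F=RGOW U=GWYO R=WBBR D=GRYG L=WBOY
Query: B face = ORYB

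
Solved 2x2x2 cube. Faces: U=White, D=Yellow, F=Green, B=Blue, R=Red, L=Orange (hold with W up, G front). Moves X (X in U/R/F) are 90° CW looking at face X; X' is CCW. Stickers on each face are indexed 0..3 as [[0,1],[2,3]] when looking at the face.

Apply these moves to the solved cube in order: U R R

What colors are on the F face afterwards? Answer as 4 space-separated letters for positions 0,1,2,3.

After move 1 (U): U=WWWW F=RRGG R=BBRR B=OOBB L=GGOO
After move 2 (R): R=RBRB U=WRWG F=RYGY D=YBYO B=WOWB
After move 3 (R): R=RRBB U=WYWY F=RBGO D=YWYW B=GORB
Query: F face = RBGO

Answer: R B G O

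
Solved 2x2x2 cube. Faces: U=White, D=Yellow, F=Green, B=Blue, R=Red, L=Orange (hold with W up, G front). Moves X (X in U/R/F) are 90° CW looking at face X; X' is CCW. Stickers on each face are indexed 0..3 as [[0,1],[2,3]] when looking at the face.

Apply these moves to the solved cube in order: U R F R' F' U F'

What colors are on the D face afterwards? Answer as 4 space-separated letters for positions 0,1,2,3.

After move 1 (U): U=WWWW F=RRGG R=BBRR B=OOBB L=GGOO
After move 2 (R): R=RBRB U=WRWG F=RYGY D=YBYO B=WOWB
After move 3 (F): F=GRYY U=WROG R=WBGB D=RRYO L=GYOB
After move 4 (R'): R=BBWG U=WWOW F=GRYG D=RRYY B=OORB
After move 5 (F'): F=RGGY U=WWBW R=RBRG D=YBYY L=GWOO
After move 6 (U): U=BWWW F=RBGY R=OORG B=GWRB L=RGOO
After move 7 (F'): F=BYRG U=BWOR R=BOYG D=GOYY L=RWOW
Query: D face = GOYY

Answer: G O Y Y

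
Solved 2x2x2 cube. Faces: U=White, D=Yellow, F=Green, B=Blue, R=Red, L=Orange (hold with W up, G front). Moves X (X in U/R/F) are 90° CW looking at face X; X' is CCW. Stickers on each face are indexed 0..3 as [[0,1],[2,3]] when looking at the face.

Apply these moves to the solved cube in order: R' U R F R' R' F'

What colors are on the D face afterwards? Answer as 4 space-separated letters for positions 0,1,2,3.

Answer: Y Y Y W

Derivation:
After move 1 (R'): R=RRRR U=WBWB F=GWGW D=YGYG B=YBYB
After move 2 (U): U=WWBB F=RRGW R=YBRR B=OOYB L=GWOO
After move 3 (R): R=RYRB U=WRBW F=RGGG D=YYYO B=BOWB
After move 4 (F): F=GRGG U=WROW R=BYWB D=RRYO L=GYOY
After move 5 (R'): R=YBBW U=WWOB F=GRGW D=RRYG B=OORB
After move 6 (R'): R=BWYB U=WROO F=GWGB D=RRYW B=GORB
After move 7 (F'): F=WBGG U=WRBY R=RWRB D=YYYW L=GOOO
Query: D face = YYYW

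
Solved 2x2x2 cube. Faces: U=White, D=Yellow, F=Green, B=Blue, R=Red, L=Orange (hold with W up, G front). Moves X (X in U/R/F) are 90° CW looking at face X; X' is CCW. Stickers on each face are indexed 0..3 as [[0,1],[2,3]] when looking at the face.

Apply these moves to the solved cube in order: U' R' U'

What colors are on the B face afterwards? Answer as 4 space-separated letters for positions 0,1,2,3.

Answer: G R Y B

Derivation:
After move 1 (U'): U=WWWW F=OOGG R=GGRR B=RRBB L=BBOO
After move 2 (R'): R=GRGR U=WBWR F=OWGW D=YOYG B=YRYB
After move 3 (U'): U=BRWW F=BBGW R=OWGR B=GRYB L=YROO
Query: B face = GRYB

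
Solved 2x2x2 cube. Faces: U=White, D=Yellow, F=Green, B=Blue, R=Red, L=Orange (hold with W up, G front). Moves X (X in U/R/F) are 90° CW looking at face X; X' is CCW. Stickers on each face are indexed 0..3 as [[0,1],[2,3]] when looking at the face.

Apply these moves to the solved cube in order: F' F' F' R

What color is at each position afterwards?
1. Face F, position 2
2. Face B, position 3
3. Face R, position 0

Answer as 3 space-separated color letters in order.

After move 1 (F'): F=GGGG U=WWRR R=YRYR D=OOYY L=OWOW
After move 2 (F'): F=GGGG U=WWYY R=OROR D=WWYY L=OROR
After move 3 (F'): F=GGGG U=WWOO R=WRWR D=RRYY L=OYOY
After move 4 (R): R=WWRR U=WGOG F=GRGY D=RBYB B=OBWB
Query 1: F[2] = G
Query 2: B[3] = B
Query 3: R[0] = W

Answer: G B W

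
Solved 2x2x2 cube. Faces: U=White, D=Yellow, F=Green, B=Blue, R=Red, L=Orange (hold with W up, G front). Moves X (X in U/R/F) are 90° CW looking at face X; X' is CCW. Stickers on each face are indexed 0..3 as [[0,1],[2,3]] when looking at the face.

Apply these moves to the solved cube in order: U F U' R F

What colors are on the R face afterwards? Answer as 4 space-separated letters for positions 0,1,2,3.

After move 1 (U): U=WWWW F=RRGG R=BBRR B=OOBB L=GGOO
After move 2 (F): F=GRGR U=WWOG R=WBWR D=RBYY L=GYOY
After move 3 (U'): U=WGWO F=GYGR R=GRWR B=WBBB L=OOOY
After move 4 (R): R=WGRR U=WYWR F=GBGY D=RBYW B=OBGB
After move 5 (F): F=GGYB U=WYYO R=WGRR D=RWYW L=OROB
Query: R face = WGRR

Answer: W G R R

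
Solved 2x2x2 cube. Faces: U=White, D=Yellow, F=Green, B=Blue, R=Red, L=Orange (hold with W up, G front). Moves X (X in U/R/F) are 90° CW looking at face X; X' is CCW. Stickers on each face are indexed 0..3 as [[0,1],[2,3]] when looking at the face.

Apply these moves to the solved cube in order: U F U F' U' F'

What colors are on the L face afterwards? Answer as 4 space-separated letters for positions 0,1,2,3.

Answer: G O O O

Derivation:
After move 1 (U): U=WWWW F=RRGG R=BBRR B=OOBB L=GGOO
After move 2 (F): F=GRGR U=WWOG R=WBWR D=RBYY L=GYOY
After move 3 (U): U=OWGW F=WBGR R=OOWR B=GYBB L=GROY
After move 4 (F'): F=BRWG U=OWOW R=BORR D=RYYY L=GWOG
After move 5 (U'): U=WWOO F=GWWG R=BRRR B=BOBB L=GYOG
After move 6 (F'): F=WGGW U=WWBR R=YRRR D=YGYY L=GOOO
Query: L face = GOOO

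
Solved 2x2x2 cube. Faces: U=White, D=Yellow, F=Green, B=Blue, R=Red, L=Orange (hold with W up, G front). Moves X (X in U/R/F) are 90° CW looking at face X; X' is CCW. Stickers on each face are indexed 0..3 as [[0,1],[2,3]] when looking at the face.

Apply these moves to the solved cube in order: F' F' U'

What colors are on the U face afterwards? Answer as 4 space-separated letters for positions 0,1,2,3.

After move 1 (F'): F=GGGG U=WWRR R=YRYR D=OOYY L=OWOW
After move 2 (F'): F=GGGG U=WWYY R=OROR D=WWYY L=OROR
After move 3 (U'): U=WYWY F=ORGG R=GGOR B=ORBB L=BBOR
Query: U face = WYWY

Answer: W Y W Y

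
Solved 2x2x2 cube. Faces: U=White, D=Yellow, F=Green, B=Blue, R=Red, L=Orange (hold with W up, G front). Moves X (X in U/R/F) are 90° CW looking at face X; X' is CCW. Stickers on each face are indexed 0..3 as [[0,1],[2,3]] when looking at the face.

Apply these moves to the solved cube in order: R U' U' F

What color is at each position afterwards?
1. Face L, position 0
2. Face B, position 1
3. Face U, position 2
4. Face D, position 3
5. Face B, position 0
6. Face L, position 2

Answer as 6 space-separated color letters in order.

After move 1 (R): R=RRRR U=WGWG F=GYGY D=YBYB B=WBWB
After move 2 (U'): U=GGWW F=OOGY R=GYRR B=RRWB L=WBOO
After move 3 (U'): U=GWGW F=WBGY R=OORR B=GYWB L=RROO
After move 4 (F): F=GWYB U=GWOR R=GOWR D=ROYB L=RYOB
Query 1: L[0] = R
Query 2: B[1] = Y
Query 3: U[2] = O
Query 4: D[3] = B
Query 5: B[0] = G
Query 6: L[2] = O

Answer: R Y O B G O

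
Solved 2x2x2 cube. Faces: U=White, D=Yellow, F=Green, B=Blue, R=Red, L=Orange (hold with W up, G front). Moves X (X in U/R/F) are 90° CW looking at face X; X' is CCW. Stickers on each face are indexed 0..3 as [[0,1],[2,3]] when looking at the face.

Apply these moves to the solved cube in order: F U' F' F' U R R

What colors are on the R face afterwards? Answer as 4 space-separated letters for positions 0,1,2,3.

Answer: R B R W

Derivation:
After move 1 (F): F=GGGG U=WWOO R=WRWR D=RRYY L=OYOY
After move 2 (U'): U=WOWO F=OYGG R=GGWR B=WRBB L=BBOY
After move 3 (F'): F=YGOG U=WOGW R=RGRR D=BYYY L=BOOW
After move 4 (F'): F=GGYO U=WORR R=YGBR D=OWYY L=BWOG
After move 5 (U): U=RWRO F=YGYO R=WRBR B=BWBB L=GGOG
After move 6 (R): R=BWRR U=RGRO F=YWYY D=OBYB B=OWWB
After move 7 (R): R=RBRW U=RWRY F=YBYB D=OWYO B=OWGB
Query: R face = RBRW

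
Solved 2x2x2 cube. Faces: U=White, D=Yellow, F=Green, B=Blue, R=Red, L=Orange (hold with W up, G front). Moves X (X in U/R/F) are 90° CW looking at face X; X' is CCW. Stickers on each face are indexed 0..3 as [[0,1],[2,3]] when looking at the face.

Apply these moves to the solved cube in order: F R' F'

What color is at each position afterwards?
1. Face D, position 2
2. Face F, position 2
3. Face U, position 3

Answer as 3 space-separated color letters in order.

Answer: Y G W

Derivation:
After move 1 (F): F=GGGG U=WWOO R=WRWR D=RRYY L=OYOY
After move 2 (R'): R=RRWW U=WBOB F=GWGO D=RGYG B=YBRB
After move 3 (F'): F=WOGG U=WBRW R=GRRW D=YYYG L=OBOO
Query 1: D[2] = Y
Query 2: F[2] = G
Query 3: U[3] = W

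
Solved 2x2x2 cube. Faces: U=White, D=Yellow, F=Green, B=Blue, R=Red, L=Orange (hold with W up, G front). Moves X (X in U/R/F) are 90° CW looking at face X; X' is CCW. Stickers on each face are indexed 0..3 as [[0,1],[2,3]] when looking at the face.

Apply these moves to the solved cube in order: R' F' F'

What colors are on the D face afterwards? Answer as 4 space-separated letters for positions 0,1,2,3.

After move 1 (R'): R=RRRR U=WBWB F=GWGW D=YGYG B=YBYB
After move 2 (F'): F=WWGG U=WBRR R=GRYR D=OOYG L=OBOW
After move 3 (F'): F=WGWG U=WBGY R=OROR D=BWYG L=OROR
Query: D face = BWYG

Answer: B W Y G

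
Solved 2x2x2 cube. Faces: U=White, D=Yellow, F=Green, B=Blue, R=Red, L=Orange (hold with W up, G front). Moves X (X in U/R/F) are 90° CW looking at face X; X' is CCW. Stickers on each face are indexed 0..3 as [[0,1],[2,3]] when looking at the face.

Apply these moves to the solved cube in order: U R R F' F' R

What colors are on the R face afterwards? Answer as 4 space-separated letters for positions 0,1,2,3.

Answer: G O B R

Derivation:
After move 1 (U): U=WWWW F=RRGG R=BBRR B=OOBB L=GGOO
After move 2 (R): R=RBRB U=WRWG F=RYGY D=YBYO B=WOWB
After move 3 (R): R=RRBB U=WYWY F=RBGO D=YWYW B=GORB
After move 4 (F'): F=BORG U=WYRB R=WRYB D=GOYW L=GYOW
After move 5 (F'): F=OGBR U=WYWY R=ORGB D=YWYW L=GBOR
After move 6 (R): R=GOBR U=WGWR F=OWBW D=YRYG B=YOYB
Query: R face = GOBR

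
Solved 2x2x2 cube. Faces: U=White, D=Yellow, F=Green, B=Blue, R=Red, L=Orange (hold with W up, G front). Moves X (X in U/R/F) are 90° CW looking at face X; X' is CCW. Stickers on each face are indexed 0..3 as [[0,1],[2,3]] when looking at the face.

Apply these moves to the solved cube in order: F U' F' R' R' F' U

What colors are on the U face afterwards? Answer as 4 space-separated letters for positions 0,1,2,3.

After move 1 (F): F=GGGG U=WWOO R=WRWR D=RRYY L=OYOY
After move 2 (U'): U=WOWO F=OYGG R=GGWR B=WRBB L=BBOY
After move 3 (F'): F=YGOG U=WOGW R=RGRR D=BYYY L=BOOW
After move 4 (R'): R=GRRR U=WBGW F=YOOW D=BGYG B=YRYB
After move 5 (R'): R=RRGR U=WYGY F=YBOW D=BOYW B=GRGB
After move 6 (F'): F=BWYO U=WYRG R=ORBR D=OWYW L=BYOG
After move 7 (U): U=RWGY F=ORYO R=GRBR B=BYGB L=BWOG
Query: U face = RWGY

Answer: R W G Y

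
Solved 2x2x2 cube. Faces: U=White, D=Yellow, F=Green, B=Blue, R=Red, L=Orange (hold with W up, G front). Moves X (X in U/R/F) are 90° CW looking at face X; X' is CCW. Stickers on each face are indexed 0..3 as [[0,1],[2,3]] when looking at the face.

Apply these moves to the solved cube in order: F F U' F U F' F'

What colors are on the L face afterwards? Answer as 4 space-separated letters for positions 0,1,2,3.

Answer: G Y O O

Derivation:
After move 1 (F): F=GGGG U=WWOO R=WRWR D=RRYY L=OYOY
After move 2 (F): F=GGGG U=WWYY R=OROR D=WWYY L=OROR
After move 3 (U'): U=WYWY F=ORGG R=GGOR B=ORBB L=BBOR
After move 4 (F): F=GOGR U=WYRB R=WGYR D=OGYY L=BWOW
After move 5 (U): U=RWBY F=WGGR R=ORYR B=BWBB L=GOOW
After move 6 (F'): F=GRWG U=RWOY R=GROR D=OWYY L=GYOB
After move 7 (F'): F=RGGW U=RWGO R=WROR D=YBYY L=GYOO
Query: L face = GYOO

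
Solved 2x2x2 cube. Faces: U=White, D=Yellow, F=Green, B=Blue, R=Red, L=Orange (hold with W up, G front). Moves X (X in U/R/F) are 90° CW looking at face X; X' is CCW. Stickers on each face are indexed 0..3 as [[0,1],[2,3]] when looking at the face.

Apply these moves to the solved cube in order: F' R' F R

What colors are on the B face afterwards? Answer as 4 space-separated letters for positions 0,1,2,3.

After move 1 (F'): F=GGGG U=WWRR R=YRYR D=OOYY L=OWOW
After move 2 (R'): R=RRYY U=WBRB F=GWGR D=OGYG B=YBOB
After move 3 (F): F=GGRW U=WBWW R=RRBY D=YRYG L=OOOG
After move 4 (R): R=BRYR U=WGWW F=GRRG D=YOYY B=WBBB
Query: B face = WBBB

Answer: W B B B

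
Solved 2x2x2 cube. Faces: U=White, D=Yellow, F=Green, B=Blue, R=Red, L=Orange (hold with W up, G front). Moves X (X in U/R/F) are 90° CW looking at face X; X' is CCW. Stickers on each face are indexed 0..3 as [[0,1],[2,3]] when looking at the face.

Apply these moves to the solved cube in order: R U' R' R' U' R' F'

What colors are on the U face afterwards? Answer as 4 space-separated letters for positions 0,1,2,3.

After move 1 (R): R=RRRR U=WGWG F=GYGY D=YBYB B=WBWB
After move 2 (U'): U=GGWW F=OOGY R=GYRR B=RRWB L=WBOO
After move 3 (R'): R=YRGR U=GWWR F=OGGW D=YOYY B=BRBB
After move 4 (R'): R=RRYG U=GBWB F=OWGR D=YGYW B=YROB
After move 5 (U'): U=BBGW F=WBGR R=OWYG B=RROB L=YROO
After move 6 (R'): R=WGOY U=BOGR F=WBGW D=YBYR B=WRGB
After move 7 (F'): F=BWWG U=BOWO R=BGYY D=ROYR L=YROG
Query: U face = BOWO

Answer: B O W O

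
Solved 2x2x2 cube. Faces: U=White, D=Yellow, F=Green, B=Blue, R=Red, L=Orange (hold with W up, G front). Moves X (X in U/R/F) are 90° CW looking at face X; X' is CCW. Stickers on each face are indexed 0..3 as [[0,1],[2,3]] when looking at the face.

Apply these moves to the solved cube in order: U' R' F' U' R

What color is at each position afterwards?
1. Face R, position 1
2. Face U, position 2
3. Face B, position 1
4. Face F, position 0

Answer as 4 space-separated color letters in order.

After move 1 (U'): U=WWWW F=OOGG R=GGRR B=RRBB L=BBOO
After move 2 (R'): R=GRGR U=WBWR F=OWGW D=YOYG B=YRYB
After move 3 (F'): F=WWOG U=WBGG R=ORYR D=BOYG L=BROW
After move 4 (U'): U=BGWG F=BROG R=WWYR B=ORYB L=YROW
After move 5 (R): R=YWRW U=BRWG F=BOOG D=BYYO B=GRGB
Query 1: R[1] = W
Query 2: U[2] = W
Query 3: B[1] = R
Query 4: F[0] = B

Answer: W W R B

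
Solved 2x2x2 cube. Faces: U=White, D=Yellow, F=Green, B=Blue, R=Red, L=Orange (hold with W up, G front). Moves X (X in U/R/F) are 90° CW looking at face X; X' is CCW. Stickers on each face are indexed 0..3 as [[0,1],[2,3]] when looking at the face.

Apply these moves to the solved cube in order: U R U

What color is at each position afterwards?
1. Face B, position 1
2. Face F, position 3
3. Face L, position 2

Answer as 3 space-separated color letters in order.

After move 1 (U): U=WWWW F=RRGG R=BBRR B=OOBB L=GGOO
After move 2 (R): R=RBRB U=WRWG F=RYGY D=YBYO B=WOWB
After move 3 (U): U=WWGR F=RBGY R=WORB B=GGWB L=RYOO
Query 1: B[1] = G
Query 2: F[3] = Y
Query 3: L[2] = O

Answer: G Y O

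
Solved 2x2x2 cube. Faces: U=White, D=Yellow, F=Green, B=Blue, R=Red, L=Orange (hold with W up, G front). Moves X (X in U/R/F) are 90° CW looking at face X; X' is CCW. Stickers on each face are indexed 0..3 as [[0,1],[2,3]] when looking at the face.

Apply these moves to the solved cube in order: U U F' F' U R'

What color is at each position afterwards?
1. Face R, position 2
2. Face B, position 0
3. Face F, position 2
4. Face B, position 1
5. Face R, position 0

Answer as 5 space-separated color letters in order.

Answer: G Y B R G

Derivation:
After move 1 (U): U=WWWW F=RRGG R=BBRR B=OOBB L=GGOO
After move 2 (U): U=WWWW F=BBGG R=OORR B=GGBB L=RROO
After move 3 (F'): F=BGBG U=WWOR R=YOYR D=ROYY L=RWOW
After move 4 (F'): F=GGBB U=WWYY R=OORR D=WWYY L=RROO
After move 5 (U): U=YWYW F=OOBB R=GGRR B=RRBB L=GGOO
After move 6 (R'): R=GRGR U=YBYR F=OWBW D=WOYB B=YRWB
Query 1: R[2] = G
Query 2: B[0] = Y
Query 3: F[2] = B
Query 4: B[1] = R
Query 5: R[0] = G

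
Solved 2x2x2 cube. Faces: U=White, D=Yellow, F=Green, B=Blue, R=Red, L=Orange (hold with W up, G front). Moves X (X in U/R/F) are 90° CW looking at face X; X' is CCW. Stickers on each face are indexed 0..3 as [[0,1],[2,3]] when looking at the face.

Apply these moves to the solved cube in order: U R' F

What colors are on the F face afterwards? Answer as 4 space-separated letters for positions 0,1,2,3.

After move 1 (U): U=WWWW F=RRGG R=BBRR B=OOBB L=GGOO
After move 2 (R'): R=BRBR U=WBWO F=RWGW D=YRYG B=YOYB
After move 3 (F): F=GRWW U=WBOG R=WROR D=BBYG L=GYOR
Query: F face = GRWW

Answer: G R W W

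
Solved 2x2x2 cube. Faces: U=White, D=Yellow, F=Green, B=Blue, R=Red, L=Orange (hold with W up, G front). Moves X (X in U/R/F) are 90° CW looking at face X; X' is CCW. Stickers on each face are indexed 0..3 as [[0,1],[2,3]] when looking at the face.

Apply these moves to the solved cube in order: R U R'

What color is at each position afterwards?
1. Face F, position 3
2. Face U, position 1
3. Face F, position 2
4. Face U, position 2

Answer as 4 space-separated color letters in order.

Answer: G W G G

Derivation:
After move 1 (R): R=RRRR U=WGWG F=GYGY D=YBYB B=WBWB
After move 2 (U): U=WWGG F=RRGY R=WBRR B=OOWB L=GYOO
After move 3 (R'): R=BRWR U=WWGO F=RWGG D=YRYY B=BOBB
Query 1: F[3] = G
Query 2: U[1] = W
Query 3: F[2] = G
Query 4: U[2] = G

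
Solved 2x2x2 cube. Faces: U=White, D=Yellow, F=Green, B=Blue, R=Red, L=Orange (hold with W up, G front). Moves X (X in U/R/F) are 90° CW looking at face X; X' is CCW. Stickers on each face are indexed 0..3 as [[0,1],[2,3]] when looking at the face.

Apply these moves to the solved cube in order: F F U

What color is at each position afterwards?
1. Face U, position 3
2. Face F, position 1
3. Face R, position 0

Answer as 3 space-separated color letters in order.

After move 1 (F): F=GGGG U=WWOO R=WRWR D=RRYY L=OYOY
After move 2 (F): F=GGGG U=WWYY R=OROR D=WWYY L=OROR
After move 3 (U): U=YWYW F=ORGG R=BBOR B=ORBB L=GGOR
Query 1: U[3] = W
Query 2: F[1] = R
Query 3: R[0] = B

Answer: W R B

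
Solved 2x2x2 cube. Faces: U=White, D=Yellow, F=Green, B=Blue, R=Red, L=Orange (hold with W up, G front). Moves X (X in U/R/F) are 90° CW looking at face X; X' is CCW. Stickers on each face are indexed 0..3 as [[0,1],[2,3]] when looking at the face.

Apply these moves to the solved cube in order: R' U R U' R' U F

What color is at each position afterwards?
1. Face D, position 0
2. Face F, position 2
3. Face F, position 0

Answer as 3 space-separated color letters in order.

Answer: R B G

Derivation:
After move 1 (R'): R=RRRR U=WBWB F=GWGW D=YGYG B=YBYB
After move 2 (U): U=WWBB F=RRGW R=YBRR B=OOYB L=GWOO
After move 3 (R): R=RYRB U=WRBW F=RGGG D=YYYO B=BOWB
After move 4 (U'): U=RWWB F=GWGG R=RGRB B=RYWB L=BOOO
After move 5 (R'): R=GBRR U=RWWR F=GWGB D=YWYG B=OYYB
After move 6 (U): U=WRRW F=GBGB R=OYRR B=BOYB L=GWOO
After move 7 (F): F=GGBB U=WROW R=RYWR D=ROYG L=GYOW
Query 1: D[0] = R
Query 2: F[2] = B
Query 3: F[0] = G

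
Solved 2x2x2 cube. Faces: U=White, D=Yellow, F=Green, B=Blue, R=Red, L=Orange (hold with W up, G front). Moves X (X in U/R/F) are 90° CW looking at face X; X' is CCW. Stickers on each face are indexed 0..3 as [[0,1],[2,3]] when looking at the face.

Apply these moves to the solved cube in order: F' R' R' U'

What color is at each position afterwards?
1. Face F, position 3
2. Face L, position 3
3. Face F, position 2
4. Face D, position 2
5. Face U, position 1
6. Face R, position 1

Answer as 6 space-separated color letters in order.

Answer: B W G Y Y B

Derivation:
After move 1 (F'): F=GGGG U=WWRR R=YRYR D=OOYY L=OWOW
After move 2 (R'): R=RRYY U=WBRB F=GWGR D=OGYG B=YBOB
After move 3 (R'): R=RYRY U=WORY F=GBGB D=OWYR B=GBGB
After move 4 (U'): U=OYWR F=OWGB R=GBRY B=RYGB L=GBOW
Query 1: F[3] = B
Query 2: L[3] = W
Query 3: F[2] = G
Query 4: D[2] = Y
Query 5: U[1] = Y
Query 6: R[1] = B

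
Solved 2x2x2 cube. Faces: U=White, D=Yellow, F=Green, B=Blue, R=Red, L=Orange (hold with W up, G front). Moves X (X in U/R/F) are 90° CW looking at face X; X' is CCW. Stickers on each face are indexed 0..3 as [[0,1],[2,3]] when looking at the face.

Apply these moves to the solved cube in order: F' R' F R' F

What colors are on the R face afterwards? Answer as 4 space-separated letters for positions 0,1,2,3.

After move 1 (F'): F=GGGG U=WWRR R=YRYR D=OOYY L=OWOW
After move 2 (R'): R=RRYY U=WBRB F=GWGR D=OGYG B=YBOB
After move 3 (F): F=GGRW U=WBWW R=RRBY D=YRYG L=OOOG
After move 4 (R'): R=RYRB U=WOWY F=GBRW D=YGYW B=GBRB
After move 5 (F): F=RGWB U=WOGO R=WYYB D=RRYW L=OYOG
Query: R face = WYYB

Answer: W Y Y B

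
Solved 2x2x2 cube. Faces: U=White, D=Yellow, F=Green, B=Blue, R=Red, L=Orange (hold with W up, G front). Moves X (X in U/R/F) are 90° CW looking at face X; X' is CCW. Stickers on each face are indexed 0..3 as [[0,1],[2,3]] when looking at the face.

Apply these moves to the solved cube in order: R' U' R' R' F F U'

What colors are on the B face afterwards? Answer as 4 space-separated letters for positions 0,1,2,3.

Answer: O R O B

Derivation:
After move 1 (R'): R=RRRR U=WBWB F=GWGW D=YGYG B=YBYB
After move 2 (U'): U=BBWW F=OOGW R=GWRR B=RRYB L=YBOO
After move 3 (R'): R=WRGR U=BYWR F=OBGW D=YOYW B=GRGB
After move 4 (R'): R=RRWG U=BGWG F=OYGR D=YBYW B=WROB
After move 5 (F): F=GORY U=BGOB R=WRGG D=WRYW L=YYOB
After move 6 (F): F=RGYO U=BGBY R=ORBG D=GWYW L=YWOR
After move 7 (U'): U=GYBB F=YWYO R=RGBG B=OROB L=WROR
Query: B face = OROB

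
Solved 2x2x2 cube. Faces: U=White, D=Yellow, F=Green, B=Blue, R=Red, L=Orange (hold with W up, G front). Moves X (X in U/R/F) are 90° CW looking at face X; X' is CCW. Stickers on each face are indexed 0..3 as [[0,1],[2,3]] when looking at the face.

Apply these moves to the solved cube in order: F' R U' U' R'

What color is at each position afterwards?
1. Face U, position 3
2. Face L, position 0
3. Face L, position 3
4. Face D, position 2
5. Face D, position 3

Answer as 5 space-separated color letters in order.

Answer: G Y W Y Y

Derivation:
After move 1 (F'): F=GGGG U=WWRR R=YRYR D=OOYY L=OWOW
After move 2 (R): R=YYRR U=WGRG F=GOGY D=OBYB B=RBWB
After move 3 (U'): U=GGWR F=OWGY R=GORR B=YYWB L=RBOW
After move 4 (U'): U=GRGW F=RBGY R=OWRR B=GOWB L=YYOW
After move 5 (R'): R=WROR U=GWGG F=RRGW D=OBYY B=BOBB
Query 1: U[3] = G
Query 2: L[0] = Y
Query 3: L[3] = W
Query 4: D[2] = Y
Query 5: D[3] = Y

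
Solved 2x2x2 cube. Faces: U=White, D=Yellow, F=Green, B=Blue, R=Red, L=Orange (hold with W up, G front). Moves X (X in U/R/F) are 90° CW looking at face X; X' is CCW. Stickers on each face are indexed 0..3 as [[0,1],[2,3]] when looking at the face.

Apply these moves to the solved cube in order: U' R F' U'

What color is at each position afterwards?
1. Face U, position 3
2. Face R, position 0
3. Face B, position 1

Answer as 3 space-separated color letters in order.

Answer: R Y G

Derivation:
After move 1 (U'): U=WWWW F=OOGG R=GGRR B=RRBB L=BBOO
After move 2 (R): R=RGRG U=WOWG F=OYGY D=YBYR B=WRWB
After move 3 (F'): F=YYOG U=WORR R=BGYG D=BOYR L=BGOW
After move 4 (U'): U=ORWR F=BGOG R=YYYG B=BGWB L=WROW
Query 1: U[3] = R
Query 2: R[0] = Y
Query 3: B[1] = G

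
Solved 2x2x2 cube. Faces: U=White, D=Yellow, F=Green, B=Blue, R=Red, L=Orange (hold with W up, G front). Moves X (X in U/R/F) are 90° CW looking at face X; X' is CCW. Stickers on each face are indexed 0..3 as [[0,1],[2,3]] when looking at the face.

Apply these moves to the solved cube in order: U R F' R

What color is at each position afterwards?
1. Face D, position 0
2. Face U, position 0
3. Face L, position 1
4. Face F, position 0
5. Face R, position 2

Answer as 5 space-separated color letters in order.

Answer: G W G Y B

Derivation:
After move 1 (U): U=WWWW F=RRGG R=BBRR B=OOBB L=GGOO
After move 2 (R): R=RBRB U=WRWG F=RYGY D=YBYO B=WOWB
After move 3 (F'): F=YYRG U=WRRR R=BBYB D=GOYO L=GGOW
After move 4 (R): R=YBBB U=WYRG F=YORO D=GWYW B=RORB
Query 1: D[0] = G
Query 2: U[0] = W
Query 3: L[1] = G
Query 4: F[0] = Y
Query 5: R[2] = B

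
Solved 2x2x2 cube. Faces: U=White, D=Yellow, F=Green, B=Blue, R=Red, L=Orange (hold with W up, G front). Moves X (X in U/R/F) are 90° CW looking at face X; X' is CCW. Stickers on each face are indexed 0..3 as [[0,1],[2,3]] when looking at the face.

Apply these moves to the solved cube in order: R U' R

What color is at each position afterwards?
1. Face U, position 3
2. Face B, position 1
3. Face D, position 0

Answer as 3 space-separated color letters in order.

After move 1 (R): R=RRRR U=WGWG F=GYGY D=YBYB B=WBWB
After move 2 (U'): U=GGWW F=OOGY R=GYRR B=RRWB L=WBOO
After move 3 (R): R=RGRY U=GOWY F=OBGB D=YWYR B=WRGB
Query 1: U[3] = Y
Query 2: B[1] = R
Query 3: D[0] = Y

Answer: Y R Y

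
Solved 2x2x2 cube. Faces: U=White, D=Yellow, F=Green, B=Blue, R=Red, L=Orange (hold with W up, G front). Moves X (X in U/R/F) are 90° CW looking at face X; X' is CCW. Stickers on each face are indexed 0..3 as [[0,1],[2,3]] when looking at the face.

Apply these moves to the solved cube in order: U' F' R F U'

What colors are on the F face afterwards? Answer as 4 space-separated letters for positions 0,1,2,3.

After move 1 (U'): U=WWWW F=OOGG R=GGRR B=RRBB L=BBOO
After move 2 (F'): F=OGOG U=WWGR R=YGYR D=BOYY L=BWOW
After move 3 (R): R=YYRG U=WGGG F=OOOY D=BBYR B=RRWB
After move 4 (F): F=OOYO U=WGWW R=GYGG D=RYYR L=BBOB
After move 5 (U'): U=GWWW F=BBYO R=OOGG B=GYWB L=RROB
Query: F face = BBYO

Answer: B B Y O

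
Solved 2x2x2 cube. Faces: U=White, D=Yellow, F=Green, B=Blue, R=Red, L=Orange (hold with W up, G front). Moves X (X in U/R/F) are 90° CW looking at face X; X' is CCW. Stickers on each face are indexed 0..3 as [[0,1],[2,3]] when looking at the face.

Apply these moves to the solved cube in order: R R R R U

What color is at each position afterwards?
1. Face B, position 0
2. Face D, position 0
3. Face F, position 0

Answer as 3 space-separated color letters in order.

Answer: O Y R

Derivation:
After move 1 (R): R=RRRR U=WGWG F=GYGY D=YBYB B=WBWB
After move 2 (R): R=RRRR U=WYWY F=GBGB D=YWYW B=GBGB
After move 3 (R): R=RRRR U=WBWB F=GWGW D=YGYG B=YBYB
After move 4 (R): R=RRRR U=WWWW F=GGGG D=YYYY B=BBBB
After move 5 (U): U=WWWW F=RRGG R=BBRR B=OOBB L=GGOO
Query 1: B[0] = O
Query 2: D[0] = Y
Query 3: F[0] = R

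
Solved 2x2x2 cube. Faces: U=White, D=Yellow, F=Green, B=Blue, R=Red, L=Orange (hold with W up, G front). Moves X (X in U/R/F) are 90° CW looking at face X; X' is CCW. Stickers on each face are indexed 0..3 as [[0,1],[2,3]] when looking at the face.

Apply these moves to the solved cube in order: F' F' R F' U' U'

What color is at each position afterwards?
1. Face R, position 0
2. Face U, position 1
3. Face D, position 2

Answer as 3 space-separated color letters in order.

After move 1 (F'): F=GGGG U=WWRR R=YRYR D=OOYY L=OWOW
After move 2 (F'): F=GGGG U=WWYY R=OROR D=WWYY L=OROR
After move 3 (R): R=OORR U=WGYG F=GWGY D=WBYB B=YBWB
After move 4 (F'): F=WYGG U=WGOR R=BOWR D=RRYB L=OGOY
After move 5 (U'): U=GRWO F=OGGG R=WYWR B=BOWB L=YBOY
After move 6 (U'): U=ROGW F=YBGG R=OGWR B=WYWB L=BOOY
Query 1: R[0] = O
Query 2: U[1] = O
Query 3: D[2] = Y

Answer: O O Y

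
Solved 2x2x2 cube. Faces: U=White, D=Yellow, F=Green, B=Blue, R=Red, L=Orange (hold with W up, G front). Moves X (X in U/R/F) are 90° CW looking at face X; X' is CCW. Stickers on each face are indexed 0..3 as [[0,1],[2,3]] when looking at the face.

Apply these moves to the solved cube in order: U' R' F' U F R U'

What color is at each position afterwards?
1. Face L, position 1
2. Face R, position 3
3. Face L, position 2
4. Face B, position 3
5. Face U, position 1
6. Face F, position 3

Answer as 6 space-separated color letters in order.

After move 1 (U'): U=WWWW F=OOGG R=GGRR B=RRBB L=BBOO
After move 2 (R'): R=GRGR U=WBWR F=OWGW D=YOYG B=YRYB
After move 3 (F'): F=WWOG U=WBGG R=ORYR D=BOYG L=BROW
After move 4 (U): U=GWGB F=OROG R=YRYR B=BRYB L=WWOW
After move 5 (F): F=OOGR U=GWWW R=GRBR D=YYYG L=WBOO
After move 6 (R): R=BGRR U=GOWR F=OYGG D=YYYB B=WRWB
After move 7 (U'): U=ORGW F=WBGG R=OYRR B=BGWB L=WROO
Query 1: L[1] = R
Query 2: R[3] = R
Query 3: L[2] = O
Query 4: B[3] = B
Query 5: U[1] = R
Query 6: F[3] = G

Answer: R R O B R G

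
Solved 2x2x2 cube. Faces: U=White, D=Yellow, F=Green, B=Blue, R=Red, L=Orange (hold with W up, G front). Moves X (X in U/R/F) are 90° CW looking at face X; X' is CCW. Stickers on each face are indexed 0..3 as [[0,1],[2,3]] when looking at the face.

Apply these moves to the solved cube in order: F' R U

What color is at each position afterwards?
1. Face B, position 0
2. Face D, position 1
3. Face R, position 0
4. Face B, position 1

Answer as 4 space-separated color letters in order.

After move 1 (F'): F=GGGG U=WWRR R=YRYR D=OOYY L=OWOW
After move 2 (R): R=YYRR U=WGRG F=GOGY D=OBYB B=RBWB
After move 3 (U): U=RWGG F=YYGY R=RBRR B=OWWB L=GOOW
Query 1: B[0] = O
Query 2: D[1] = B
Query 3: R[0] = R
Query 4: B[1] = W

Answer: O B R W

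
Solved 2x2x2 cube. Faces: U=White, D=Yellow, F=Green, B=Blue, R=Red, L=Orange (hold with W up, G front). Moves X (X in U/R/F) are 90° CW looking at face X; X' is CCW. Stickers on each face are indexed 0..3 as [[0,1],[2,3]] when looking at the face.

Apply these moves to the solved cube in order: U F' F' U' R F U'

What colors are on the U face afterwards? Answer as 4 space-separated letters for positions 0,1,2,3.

Answer: R O W B

Derivation:
After move 1 (U): U=WWWW F=RRGG R=BBRR B=OOBB L=GGOO
After move 2 (F'): F=RGRG U=WWBR R=YBYR D=GOYY L=GWOW
After move 3 (F'): F=GGRR U=WWYY R=OBGR D=WWYY L=GROB
After move 4 (U'): U=WYWY F=GRRR R=GGGR B=OBBB L=OOOB
After move 5 (R): R=GGRG U=WRWR F=GWRY D=WBYO B=YBYB
After move 6 (F): F=RGYW U=WRBO R=WGRG D=RGYO L=OWOB
After move 7 (U'): U=ROWB F=OWYW R=RGRG B=WGYB L=YBOB
Query: U face = ROWB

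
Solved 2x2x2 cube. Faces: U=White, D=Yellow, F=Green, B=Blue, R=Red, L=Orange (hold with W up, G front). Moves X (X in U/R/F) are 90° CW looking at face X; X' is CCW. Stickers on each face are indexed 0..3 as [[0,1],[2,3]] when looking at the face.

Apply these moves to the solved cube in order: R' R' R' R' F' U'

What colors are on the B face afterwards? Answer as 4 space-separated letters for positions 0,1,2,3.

Answer: Y R B B

Derivation:
After move 1 (R'): R=RRRR U=WBWB F=GWGW D=YGYG B=YBYB
After move 2 (R'): R=RRRR U=WYWY F=GBGB D=YWYW B=GBGB
After move 3 (R'): R=RRRR U=WGWG F=GYGY D=YBYB B=WBWB
After move 4 (R'): R=RRRR U=WWWW F=GGGG D=YYYY B=BBBB
After move 5 (F'): F=GGGG U=WWRR R=YRYR D=OOYY L=OWOW
After move 6 (U'): U=WRWR F=OWGG R=GGYR B=YRBB L=BBOW
Query: B face = YRBB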